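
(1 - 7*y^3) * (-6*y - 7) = 42*y^4 + 49*y^3 - 6*y - 7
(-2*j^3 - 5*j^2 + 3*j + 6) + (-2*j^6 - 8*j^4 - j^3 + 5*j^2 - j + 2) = -2*j^6 - 8*j^4 - 3*j^3 + 2*j + 8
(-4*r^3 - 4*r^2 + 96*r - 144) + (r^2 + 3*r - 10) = -4*r^3 - 3*r^2 + 99*r - 154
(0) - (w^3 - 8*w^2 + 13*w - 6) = -w^3 + 8*w^2 - 13*w + 6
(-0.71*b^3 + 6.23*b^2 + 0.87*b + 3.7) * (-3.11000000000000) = 2.2081*b^3 - 19.3753*b^2 - 2.7057*b - 11.507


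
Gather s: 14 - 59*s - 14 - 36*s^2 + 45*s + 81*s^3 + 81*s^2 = 81*s^3 + 45*s^2 - 14*s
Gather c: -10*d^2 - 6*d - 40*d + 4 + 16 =-10*d^2 - 46*d + 20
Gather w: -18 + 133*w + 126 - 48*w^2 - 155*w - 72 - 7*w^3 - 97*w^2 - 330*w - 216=-7*w^3 - 145*w^2 - 352*w - 180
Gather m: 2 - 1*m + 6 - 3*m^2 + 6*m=-3*m^2 + 5*m + 8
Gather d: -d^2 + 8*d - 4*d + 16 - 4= -d^2 + 4*d + 12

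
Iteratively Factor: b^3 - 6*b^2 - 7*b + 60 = (b + 3)*(b^2 - 9*b + 20) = (b - 4)*(b + 3)*(b - 5)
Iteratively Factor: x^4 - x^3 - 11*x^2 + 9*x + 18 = (x + 3)*(x^3 - 4*x^2 + x + 6) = (x - 2)*(x + 3)*(x^2 - 2*x - 3) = (x - 2)*(x + 1)*(x + 3)*(x - 3)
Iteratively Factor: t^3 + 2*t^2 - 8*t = (t - 2)*(t^2 + 4*t) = t*(t - 2)*(t + 4)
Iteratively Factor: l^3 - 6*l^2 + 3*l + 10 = (l - 5)*(l^2 - l - 2) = (l - 5)*(l + 1)*(l - 2)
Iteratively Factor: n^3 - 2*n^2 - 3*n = (n + 1)*(n^2 - 3*n) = n*(n + 1)*(n - 3)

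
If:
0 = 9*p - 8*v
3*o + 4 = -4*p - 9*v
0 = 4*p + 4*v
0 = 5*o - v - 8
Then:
No Solution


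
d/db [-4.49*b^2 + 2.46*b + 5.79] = 2.46 - 8.98*b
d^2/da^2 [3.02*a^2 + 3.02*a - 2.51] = 6.04000000000000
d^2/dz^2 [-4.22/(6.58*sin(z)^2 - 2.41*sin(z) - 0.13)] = (-730.843232*sin(z)^4 + 200.759748*sin(z)^3 + 1057.315514*sin(z)^2 - 400.19737*sin(z) + 56.23994)/(-6.58*sin(z)^2 + 2.41*sin(z) + 0.13)^3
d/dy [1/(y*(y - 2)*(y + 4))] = (-y*(y - 2) - y*(y + 4) - (y - 2)*(y + 4))/(y^2*(y - 2)^2*(y + 4)^2)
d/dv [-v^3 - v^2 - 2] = v*(-3*v - 2)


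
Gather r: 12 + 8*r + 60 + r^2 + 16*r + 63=r^2 + 24*r + 135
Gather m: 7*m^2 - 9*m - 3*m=7*m^2 - 12*m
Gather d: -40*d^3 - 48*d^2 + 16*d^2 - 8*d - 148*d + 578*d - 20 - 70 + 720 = -40*d^3 - 32*d^2 + 422*d + 630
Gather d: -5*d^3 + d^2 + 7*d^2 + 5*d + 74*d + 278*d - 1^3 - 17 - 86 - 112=-5*d^3 + 8*d^2 + 357*d - 216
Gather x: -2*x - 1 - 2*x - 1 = -4*x - 2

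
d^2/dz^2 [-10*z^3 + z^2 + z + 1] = 2 - 60*z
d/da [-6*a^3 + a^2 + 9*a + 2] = -18*a^2 + 2*a + 9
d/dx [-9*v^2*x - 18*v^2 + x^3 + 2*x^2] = -9*v^2 + 3*x^2 + 4*x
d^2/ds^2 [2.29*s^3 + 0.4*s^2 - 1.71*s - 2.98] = 13.74*s + 0.8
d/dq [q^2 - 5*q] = 2*q - 5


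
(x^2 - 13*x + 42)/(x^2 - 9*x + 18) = (x - 7)/(x - 3)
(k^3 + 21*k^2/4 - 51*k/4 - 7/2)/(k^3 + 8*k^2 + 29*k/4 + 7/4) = (4*k^2 - 7*k - 2)/(4*k^2 + 4*k + 1)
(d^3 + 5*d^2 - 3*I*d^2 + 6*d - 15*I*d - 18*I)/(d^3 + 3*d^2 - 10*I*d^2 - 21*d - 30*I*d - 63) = (d + 2)/(d - 7*I)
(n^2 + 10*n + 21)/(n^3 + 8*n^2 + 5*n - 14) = (n + 3)/(n^2 + n - 2)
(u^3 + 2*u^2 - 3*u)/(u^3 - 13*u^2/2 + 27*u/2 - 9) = 2*u*(u^2 + 2*u - 3)/(2*u^3 - 13*u^2 + 27*u - 18)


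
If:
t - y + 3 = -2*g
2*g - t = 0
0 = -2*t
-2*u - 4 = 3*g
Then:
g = 0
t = 0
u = -2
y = 3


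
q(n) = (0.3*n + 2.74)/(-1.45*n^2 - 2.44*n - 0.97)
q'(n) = (0.3*n + 2.74)*(2.9*n + 2.44)/(-1.45*n^2 - 2.44*n - 0.97)^2 + 0.3/(-1.45*n^2 - 2.44*n - 0.97)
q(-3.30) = -0.20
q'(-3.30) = -0.20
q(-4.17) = -0.09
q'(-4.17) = -0.07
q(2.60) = -0.21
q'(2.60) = 0.10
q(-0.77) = 51.11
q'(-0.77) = 221.59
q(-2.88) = -0.31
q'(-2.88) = -0.36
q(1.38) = -0.44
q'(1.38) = 0.36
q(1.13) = -0.55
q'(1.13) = 0.51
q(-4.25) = -0.09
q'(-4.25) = -0.07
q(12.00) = -0.03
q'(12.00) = 0.00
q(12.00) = -0.03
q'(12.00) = 0.00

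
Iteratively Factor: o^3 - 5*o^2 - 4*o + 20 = (o + 2)*(o^2 - 7*o + 10) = (o - 2)*(o + 2)*(o - 5)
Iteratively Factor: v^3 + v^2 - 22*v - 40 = (v - 5)*(v^2 + 6*v + 8) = (v - 5)*(v + 2)*(v + 4)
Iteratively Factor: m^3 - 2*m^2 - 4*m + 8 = (m - 2)*(m^2 - 4) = (m - 2)*(m + 2)*(m - 2)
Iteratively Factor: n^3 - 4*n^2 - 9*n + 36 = (n - 4)*(n^2 - 9) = (n - 4)*(n - 3)*(n + 3)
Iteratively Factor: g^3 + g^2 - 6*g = (g)*(g^2 + g - 6) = g*(g + 3)*(g - 2)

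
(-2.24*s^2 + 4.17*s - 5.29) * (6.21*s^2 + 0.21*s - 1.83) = -13.9104*s^4 + 25.4253*s^3 - 27.876*s^2 - 8.742*s + 9.6807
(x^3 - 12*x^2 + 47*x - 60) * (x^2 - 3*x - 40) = x^5 - 15*x^4 + 43*x^3 + 279*x^2 - 1700*x + 2400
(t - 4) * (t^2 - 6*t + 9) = t^3 - 10*t^2 + 33*t - 36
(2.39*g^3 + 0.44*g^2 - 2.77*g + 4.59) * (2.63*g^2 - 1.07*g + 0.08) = 6.2857*g^5 - 1.4001*g^4 - 7.5647*g^3 + 15.0708*g^2 - 5.1329*g + 0.3672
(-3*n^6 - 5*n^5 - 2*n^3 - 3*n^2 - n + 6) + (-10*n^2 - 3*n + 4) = -3*n^6 - 5*n^5 - 2*n^3 - 13*n^2 - 4*n + 10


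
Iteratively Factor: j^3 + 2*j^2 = (j)*(j^2 + 2*j) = j^2*(j + 2)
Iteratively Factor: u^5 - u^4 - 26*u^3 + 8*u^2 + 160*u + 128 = (u + 4)*(u^4 - 5*u^3 - 6*u^2 + 32*u + 32) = (u - 4)*(u + 4)*(u^3 - u^2 - 10*u - 8) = (u - 4)*(u + 1)*(u + 4)*(u^2 - 2*u - 8) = (u - 4)*(u + 1)*(u + 2)*(u + 4)*(u - 4)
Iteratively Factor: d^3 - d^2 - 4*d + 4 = (d - 2)*(d^2 + d - 2) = (d - 2)*(d + 2)*(d - 1)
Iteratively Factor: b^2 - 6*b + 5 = (b - 1)*(b - 5)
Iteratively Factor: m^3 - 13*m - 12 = (m - 4)*(m^2 + 4*m + 3) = (m - 4)*(m + 1)*(m + 3)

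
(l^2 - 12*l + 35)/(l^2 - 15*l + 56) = (l - 5)/(l - 8)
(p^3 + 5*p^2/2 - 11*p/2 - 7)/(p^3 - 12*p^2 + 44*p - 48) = (2*p^2 + 9*p + 7)/(2*(p^2 - 10*p + 24))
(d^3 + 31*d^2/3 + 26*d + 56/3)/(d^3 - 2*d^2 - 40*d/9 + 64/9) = 3*(3*d^2 + 25*d + 28)/(9*d^2 - 36*d + 32)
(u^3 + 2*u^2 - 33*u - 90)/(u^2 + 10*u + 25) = (u^2 - 3*u - 18)/(u + 5)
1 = 1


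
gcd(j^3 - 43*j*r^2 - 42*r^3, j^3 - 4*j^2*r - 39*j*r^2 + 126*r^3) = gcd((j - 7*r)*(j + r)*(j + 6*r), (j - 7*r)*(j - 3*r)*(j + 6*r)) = -j^2 + j*r + 42*r^2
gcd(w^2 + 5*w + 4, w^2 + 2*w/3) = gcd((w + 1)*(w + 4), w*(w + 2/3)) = 1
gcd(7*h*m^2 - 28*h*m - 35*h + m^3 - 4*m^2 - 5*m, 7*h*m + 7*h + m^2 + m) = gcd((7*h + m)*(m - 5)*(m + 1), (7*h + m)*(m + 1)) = 7*h*m + 7*h + m^2 + m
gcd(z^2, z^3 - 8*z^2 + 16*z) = z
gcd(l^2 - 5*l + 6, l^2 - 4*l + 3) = l - 3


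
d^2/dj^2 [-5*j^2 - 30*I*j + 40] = -10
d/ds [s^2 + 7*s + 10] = 2*s + 7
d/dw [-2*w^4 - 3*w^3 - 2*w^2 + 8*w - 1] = -8*w^3 - 9*w^2 - 4*w + 8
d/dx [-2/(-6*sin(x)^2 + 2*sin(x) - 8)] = (1 - 6*sin(x))*cos(x)/(3*sin(x)^2 - sin(x) + 4)^2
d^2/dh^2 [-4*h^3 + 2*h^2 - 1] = 4 - 24*h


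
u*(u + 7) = u^2 + 7*u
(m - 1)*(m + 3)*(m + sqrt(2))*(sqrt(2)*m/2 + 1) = sqrt(2)*m^4/2 + sqrt(2)*m^3 + 2*m^3 - sqrt(2)*m^2/2 + 4*m^2 - 6*m + 2*sqrt(2)*m - 3*sqrt(2)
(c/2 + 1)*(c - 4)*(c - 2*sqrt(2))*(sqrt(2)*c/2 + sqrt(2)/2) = sqrt(2)*c^4/4 - c^3 - sqrt(2)*c^3/4 - 5*sqrt(2)*c^2/2 + c^2 - 2*sqrt(2)*c + 10*c + 8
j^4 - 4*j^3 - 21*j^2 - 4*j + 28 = (j - 7)*(j - 1)*(j + 2)^2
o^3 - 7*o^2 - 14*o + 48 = (o - 8)*(o - 2)*(o + 3)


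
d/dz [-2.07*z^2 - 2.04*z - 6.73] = -4.14*z - 2.04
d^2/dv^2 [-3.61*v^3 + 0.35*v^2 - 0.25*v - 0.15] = 0.7 - 21.66*v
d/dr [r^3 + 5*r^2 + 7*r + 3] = 3*r^2 + 10*r + 7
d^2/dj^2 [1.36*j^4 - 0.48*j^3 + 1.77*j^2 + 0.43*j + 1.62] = 16.32*j^2 - 2.88*j + 3.54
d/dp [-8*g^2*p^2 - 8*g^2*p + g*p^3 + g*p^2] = g*(-16*g*p - 8*g + 3*p^2 + 2*p)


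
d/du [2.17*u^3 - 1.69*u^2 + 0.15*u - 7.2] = 6.51*u^2 - 3.38*u + 0.15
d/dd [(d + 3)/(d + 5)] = 2/(d + 5)^2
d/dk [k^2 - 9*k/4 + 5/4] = 2*k - 9/4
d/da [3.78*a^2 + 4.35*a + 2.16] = 7.56*a + 4.35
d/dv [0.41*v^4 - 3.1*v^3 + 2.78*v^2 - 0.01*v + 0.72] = 1.64*v^3 - 9.3*v^2 + 5.56*v - 0.01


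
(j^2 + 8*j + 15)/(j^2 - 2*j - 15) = (j + 5)/(j - 5)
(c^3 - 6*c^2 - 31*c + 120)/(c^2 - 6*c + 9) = (c^2 - 3*c - 40)/(c - 3)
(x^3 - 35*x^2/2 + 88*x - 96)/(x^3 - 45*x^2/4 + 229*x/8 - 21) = 4*(x - 8)/(4*x - 7)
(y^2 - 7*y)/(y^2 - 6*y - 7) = y/(y + 1)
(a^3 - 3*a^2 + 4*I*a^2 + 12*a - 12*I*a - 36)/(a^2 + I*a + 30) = (a^2 - a*(3 + 2*I) + 6*I)/(a - 5*I)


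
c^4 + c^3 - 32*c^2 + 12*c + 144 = (c - 4)*(c - 3)*(c + 2)*(c + 6)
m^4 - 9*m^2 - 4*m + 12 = (m - 3)*(m - 1)*(m + 2)^2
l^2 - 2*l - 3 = (l - 3)*(l + 1)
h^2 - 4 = (h - 2)*(h + 2)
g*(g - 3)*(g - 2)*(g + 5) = g^4 - 19*g^2 + 30*g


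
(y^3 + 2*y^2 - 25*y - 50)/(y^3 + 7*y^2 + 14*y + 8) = (y^2 - 25)/(y^2 + 5*y + 4)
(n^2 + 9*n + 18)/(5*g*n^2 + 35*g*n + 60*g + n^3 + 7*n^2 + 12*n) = (n + 6)/(5*g*n + 20*g + n^2 + 4*n)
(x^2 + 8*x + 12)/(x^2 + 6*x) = (x + 2)/x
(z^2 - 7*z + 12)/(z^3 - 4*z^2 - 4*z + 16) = (z - 3)/(z^2 - 4)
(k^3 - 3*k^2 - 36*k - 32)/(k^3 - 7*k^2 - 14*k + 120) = (k^2 - 7*k - 8)/(k^2 - 11*k + 30)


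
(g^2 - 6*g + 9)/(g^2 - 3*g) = (g - 3)/g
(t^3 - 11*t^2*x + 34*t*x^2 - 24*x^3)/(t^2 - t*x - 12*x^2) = (t^2 - 7*t*x + 6*x^2)/(t + 3*x)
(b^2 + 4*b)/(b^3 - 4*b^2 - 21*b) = (b + 4)/(b^2 - 4*b - 21)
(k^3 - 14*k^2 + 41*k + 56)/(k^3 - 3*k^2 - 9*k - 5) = (k^2 - 15*k + 56)/(k^2 - 4*k - 5)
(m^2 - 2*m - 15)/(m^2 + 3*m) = (m - 5)/m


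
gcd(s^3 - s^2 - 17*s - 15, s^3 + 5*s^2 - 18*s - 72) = s + 3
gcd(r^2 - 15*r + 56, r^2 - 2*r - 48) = r - 8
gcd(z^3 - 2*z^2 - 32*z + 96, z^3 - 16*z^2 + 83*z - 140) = z - 4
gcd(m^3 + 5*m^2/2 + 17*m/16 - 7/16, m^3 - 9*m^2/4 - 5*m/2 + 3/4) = m^2 + 3*m/4 - 1/4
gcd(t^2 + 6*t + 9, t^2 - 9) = t + 3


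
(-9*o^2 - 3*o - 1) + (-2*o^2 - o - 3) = -11*o^2 - 4*o - 4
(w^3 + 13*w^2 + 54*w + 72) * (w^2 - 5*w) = w^5 + 8*w^4 - 11*w^3 - 198*w^2 - 360*w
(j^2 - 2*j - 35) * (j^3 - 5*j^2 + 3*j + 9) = j^5 - 7*j^4 - 22*j^3 + 178*j^2 - 123*j - 315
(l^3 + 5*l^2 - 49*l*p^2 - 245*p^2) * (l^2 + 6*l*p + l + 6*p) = l^5 + 6*l^4*p + 6*l^4 - 49*l^3*p^2 + 36*l^3*p + 5*l^3 - 294*l^2*p^3 - 294*l^2*p^2 + 30*l^2*p - 1764*l*p^3 - 245*l*p^2 - 1470*p^3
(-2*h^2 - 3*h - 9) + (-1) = -2*h^2 - 3*h - 10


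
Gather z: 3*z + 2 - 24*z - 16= -21*z - 14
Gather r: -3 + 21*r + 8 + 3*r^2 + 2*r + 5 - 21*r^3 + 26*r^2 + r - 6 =-21*r^3 + 29*r^2 + 24*r + 4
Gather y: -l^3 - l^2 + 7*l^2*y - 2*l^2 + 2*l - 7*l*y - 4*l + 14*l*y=-l^3 - 3*l^2 - 2*l + y*(7*l^2 + 7*l)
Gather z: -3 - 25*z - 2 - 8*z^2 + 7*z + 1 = -8*z^2 - 18*z - 4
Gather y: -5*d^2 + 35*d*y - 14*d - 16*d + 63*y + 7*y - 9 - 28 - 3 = -5*d^2 - 30*d + y*(35*d + 70) - 40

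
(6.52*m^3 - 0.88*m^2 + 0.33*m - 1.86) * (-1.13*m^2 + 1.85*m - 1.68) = -7.3676*m^5 + 13.0564*m^4 - 12.9545*m^3 + 4.1907*m^2 - 3.9954*m + 3.1248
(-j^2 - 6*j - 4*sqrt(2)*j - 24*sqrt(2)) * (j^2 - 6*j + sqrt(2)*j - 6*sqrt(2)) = -j^4 - 5*sqrt(2)*j^3 + 28*j^2 + 180*sqrt(2)*j + 288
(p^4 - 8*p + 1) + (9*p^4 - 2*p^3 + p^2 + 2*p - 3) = 10*p^4 - 2*p^3 + p^2 - 6*p - 2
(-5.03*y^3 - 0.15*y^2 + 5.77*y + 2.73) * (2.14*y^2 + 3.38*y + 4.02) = -10.7642*y^5 - 17.3224*y^4 - 8.3798*y^3 + 24.7418*y^2 + 32.4228*y + 10.9746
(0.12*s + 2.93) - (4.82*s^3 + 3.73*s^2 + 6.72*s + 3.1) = -4.82*s^3 - 3.73*s^2 - 6.6*s - 0.17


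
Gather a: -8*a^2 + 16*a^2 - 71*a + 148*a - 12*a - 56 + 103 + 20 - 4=8*a^2 + 65*a + 63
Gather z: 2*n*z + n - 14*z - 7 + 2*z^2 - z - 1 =n + 2*z^2 + z*(2*n - 15) - 8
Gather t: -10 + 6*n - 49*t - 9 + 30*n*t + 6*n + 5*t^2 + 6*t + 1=12*n + 5*t^2 + t*(30*n - 43) - 18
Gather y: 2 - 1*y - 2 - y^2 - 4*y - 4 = -y^2 - 5*y - 4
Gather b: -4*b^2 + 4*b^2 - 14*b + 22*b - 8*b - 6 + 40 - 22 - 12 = 0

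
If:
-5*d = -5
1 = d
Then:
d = 1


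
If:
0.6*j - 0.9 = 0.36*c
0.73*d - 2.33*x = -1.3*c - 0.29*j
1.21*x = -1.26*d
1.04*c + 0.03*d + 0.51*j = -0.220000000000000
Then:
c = -0.74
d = 0.21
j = 1.06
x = -0.21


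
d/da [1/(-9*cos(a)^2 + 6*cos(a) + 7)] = 6*(1 - 3*cos(a))*sin(a)/(-9*cos(a)^2 + 6*cos(a) + 7)^2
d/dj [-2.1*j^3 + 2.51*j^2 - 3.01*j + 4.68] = -6.3*j^2 + 5.02*j - 3.01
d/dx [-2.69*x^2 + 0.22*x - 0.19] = 0.22 - 5.38*x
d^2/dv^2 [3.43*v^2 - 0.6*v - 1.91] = 6.86000000000000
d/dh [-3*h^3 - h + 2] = -9*h^2 - 1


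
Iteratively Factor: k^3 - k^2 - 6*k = (k)*(k^2 - k - 6) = k*(k + 2)*(k - 3)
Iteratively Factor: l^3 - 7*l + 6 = (l - 2)*(l^2 + 2*l - 3) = (l - 2)*(l - 1)*(l + 3)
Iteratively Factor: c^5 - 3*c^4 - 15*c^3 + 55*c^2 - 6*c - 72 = (c - 2)*(c^4 - c^3 - 17*c^2 + 21*c + 36) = (c - 3)*(c - 2)*(c^3 + 2*c^2 - 11*c - 12) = (c - 3)*(c - 2)*(c + 4)*(c^2 - 2*c - 3) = (c - 3)*(c - 2)*(c + 1)*(c + 4)*(c - 3)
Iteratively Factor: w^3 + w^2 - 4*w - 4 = (w - 2)*(w^2 + 3*w + 2) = (w - 2)*(w + 1)*(w + 2)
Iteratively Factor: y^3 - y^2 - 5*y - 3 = (y - 3)*(y^2 + 2*y + 1) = (y - 3)*(y + 1)*(y + 1)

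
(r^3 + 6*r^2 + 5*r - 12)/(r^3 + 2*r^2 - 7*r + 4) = (r + 3)/(r - 1)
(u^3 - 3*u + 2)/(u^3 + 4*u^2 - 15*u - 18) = (u^3 - 3*u + 2)/(u^3 + 4*u^2 - 15*u - 18)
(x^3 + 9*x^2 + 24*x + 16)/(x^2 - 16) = (x^2 + 5*x + 4)/(x - 4)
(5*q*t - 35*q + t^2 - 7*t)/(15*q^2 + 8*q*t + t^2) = (t - 7)/(3*q + t)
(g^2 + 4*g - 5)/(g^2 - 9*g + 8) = (g + 5)/(g - 8)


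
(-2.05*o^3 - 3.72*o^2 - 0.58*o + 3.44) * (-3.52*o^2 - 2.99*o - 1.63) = 7.216*o^5 + 19.2239*o^4 + 16.5059*o^3 - 4.311*o^2 - 9.3402*o - 5.6072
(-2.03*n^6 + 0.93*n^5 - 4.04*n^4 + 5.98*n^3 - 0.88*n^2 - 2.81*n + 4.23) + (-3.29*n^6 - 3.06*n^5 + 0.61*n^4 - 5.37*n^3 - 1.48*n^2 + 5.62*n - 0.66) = -5.32*n^6 - 2.13*n^5 - 3.43*n^4 + 0.61*n^3 - 2.36*n^2 + 2.81*n + 3.57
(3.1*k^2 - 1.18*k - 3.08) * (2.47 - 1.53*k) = -4.743*k^3 + 9.4624*k^2 + 1.7978*k - 7.6076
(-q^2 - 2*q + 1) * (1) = -q^2 - 2*q + 1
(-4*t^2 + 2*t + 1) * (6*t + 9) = -24*t^3 - 24*t^2 + 24*t + 9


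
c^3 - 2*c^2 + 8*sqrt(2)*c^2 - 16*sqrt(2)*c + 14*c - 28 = (c - 2)*(c + sqrt(2))*(c + 7*sqrt(2))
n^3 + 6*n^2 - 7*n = n*(n - 1)*(n + 7)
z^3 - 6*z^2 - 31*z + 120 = (z - 8)*(z - 3)*(z + 5)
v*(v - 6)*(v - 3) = v^3 - 9*v^2 + 18*v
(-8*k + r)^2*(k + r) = 64*k^3 + 48*k^2*r - 15*k*r^2 + r^3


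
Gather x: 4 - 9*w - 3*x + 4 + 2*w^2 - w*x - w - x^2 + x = 2*w^2 - 10*w - x^2 + x*(-w - 2) + 8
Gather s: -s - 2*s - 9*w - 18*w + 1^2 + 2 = -3*s - 27*w + 3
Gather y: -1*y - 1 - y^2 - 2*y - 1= -y^2 - 3*y - 2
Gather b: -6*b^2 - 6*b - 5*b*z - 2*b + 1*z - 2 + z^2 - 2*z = -6*b^2 + b*(-5*z - 8) + z^2 - z - 2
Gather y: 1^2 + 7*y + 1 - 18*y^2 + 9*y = -18*y^2 + 16*y + 2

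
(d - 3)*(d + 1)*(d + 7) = d^3 + 5*d^2 - 17*d - 21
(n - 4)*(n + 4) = n^2 - 16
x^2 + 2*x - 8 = (x - 2)*(x + 4)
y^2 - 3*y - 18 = (y - 6)*(y + 3)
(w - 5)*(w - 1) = w^2 - 6*w + 5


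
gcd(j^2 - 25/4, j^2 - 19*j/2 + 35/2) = j - 5/2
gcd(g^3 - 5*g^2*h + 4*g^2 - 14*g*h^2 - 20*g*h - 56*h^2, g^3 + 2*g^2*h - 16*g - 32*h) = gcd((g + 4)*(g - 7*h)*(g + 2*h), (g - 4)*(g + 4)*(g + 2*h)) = g^2 + 2*g*h + 4*g + 8*h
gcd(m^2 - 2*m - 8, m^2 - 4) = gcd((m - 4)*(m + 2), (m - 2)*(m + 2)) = m + 2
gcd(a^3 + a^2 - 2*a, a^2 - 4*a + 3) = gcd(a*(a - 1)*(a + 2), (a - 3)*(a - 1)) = a - 1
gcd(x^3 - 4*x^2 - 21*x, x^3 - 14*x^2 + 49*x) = x^2 - 7*x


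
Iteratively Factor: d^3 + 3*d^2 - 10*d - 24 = (d + 2)*(d^2 + d - 12) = (d - 3)*(d + 2)*(d + 4)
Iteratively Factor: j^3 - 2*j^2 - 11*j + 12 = (j - 4)*(j^2 + 2*j - 3) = (j - 4)*(j - 1)*(j + 3)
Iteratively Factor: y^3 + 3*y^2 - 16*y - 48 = (y + 3)*(y^2 - 16) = (y + 3)*(y + 4)*(y - 4)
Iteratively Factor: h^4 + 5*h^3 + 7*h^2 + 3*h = (h)*(h^3 + 5*h^2 + 7*h + 3) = h*(h + 1)*(h^2 + 4*h + 3) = h*(h + 1)*(h + 3)*(h + 1)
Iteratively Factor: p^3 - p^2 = (p)*(p^2 - p) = p*(p - 1)*(p)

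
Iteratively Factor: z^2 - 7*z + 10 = (z - 2)*(z - 5)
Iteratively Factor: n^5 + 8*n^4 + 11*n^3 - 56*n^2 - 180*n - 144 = (n - 3)*(n^4 + 11*n^3 + 44*n^2 + 76*n + 48) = (n - 3)*(n + 2)*(n^3 + 9*n^2 + 26*n + 24) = (n - 3)*(n + 2)^2*(n^2 + 7*n + 12) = (n - 3)*(n + 2)^2*(n + 4)*(n + 3)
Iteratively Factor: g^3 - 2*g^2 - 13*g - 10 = (g + 1)*(g^2 - 3*g - 10) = (g + 1)*(g + 2)*(g - 5)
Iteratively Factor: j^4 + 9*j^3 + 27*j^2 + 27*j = (j + 3)*(j^3 + 6*j^2 + 9*j) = (j + 3)^2*(j^2 + 3*j) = (j + 3)^3*(j)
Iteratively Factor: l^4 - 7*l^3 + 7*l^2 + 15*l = (l + 1)*(l^3 - 8*l^2 + 15*l) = (l - 5)*(l + 1)*(l^2 - 3*l) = l*(l - 5)*(l + 1)*(l - 3)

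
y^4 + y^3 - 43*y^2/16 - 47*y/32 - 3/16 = (y - 3/2)*(y + 1/4)^2*(y + 2)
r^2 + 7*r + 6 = (r + 1)*(r + 6)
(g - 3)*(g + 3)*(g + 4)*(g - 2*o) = g^4 - 2*g^3*o + 4*g^3 - 8*g^2*o - 9*g^2 + 18*g*o - 36*g + 72*o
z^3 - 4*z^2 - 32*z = z*(z - 8)*(z + 4)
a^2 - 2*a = a*(a - 2)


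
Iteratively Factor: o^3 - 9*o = (o)*(o^2 - 9) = o*(o + 3)*(o - 3)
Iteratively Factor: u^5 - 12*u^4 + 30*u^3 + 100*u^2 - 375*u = (u - 5)*(u^4 - 7*u^3 - 5*u^2 + 75*u) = (u - 5)*(u + 3)*(u^3 - 10*u^2 + 25*u) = (u - 5)^2*(u + 3)*(u^2 - 5*u) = u*(u - 5)^2*(u + 3)*(u - 5)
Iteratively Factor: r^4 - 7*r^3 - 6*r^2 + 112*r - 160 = (r - 5)*(r^3 - 2*r^2 - 16*r + 32) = (r - 5)*(r - 4)*(r^2 + 2*r - 8) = (r - 5)*(r - 4)*(r - 2)*(r + 4)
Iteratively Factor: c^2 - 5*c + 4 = (c - 1)*(c - 4)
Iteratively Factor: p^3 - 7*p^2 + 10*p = (p)*(p^2 - 7*p + 10) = p*(p - 2)*(p - 5)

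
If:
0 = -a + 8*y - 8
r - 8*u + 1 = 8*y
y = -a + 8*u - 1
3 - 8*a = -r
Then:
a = 96/47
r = 627/47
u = 101/188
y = 59/47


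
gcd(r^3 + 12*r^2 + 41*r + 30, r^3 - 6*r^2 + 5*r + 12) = r + 1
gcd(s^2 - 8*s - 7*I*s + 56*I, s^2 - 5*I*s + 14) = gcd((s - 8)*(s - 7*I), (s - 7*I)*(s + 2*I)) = s - 7*I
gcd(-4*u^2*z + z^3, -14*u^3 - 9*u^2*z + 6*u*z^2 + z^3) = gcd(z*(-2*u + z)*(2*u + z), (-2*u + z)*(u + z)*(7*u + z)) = -2*u + z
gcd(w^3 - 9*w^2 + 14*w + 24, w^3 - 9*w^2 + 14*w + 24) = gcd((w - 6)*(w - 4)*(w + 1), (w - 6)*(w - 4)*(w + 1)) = w^3 - 9*w^2 + 14*w + 24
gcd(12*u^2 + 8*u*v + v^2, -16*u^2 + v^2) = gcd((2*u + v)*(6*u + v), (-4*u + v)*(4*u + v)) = 1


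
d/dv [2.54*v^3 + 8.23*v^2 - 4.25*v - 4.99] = 7.62*v^2 + 16.46*v - 4.25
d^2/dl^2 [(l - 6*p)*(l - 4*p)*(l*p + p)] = 2*p*(3*l - 10*p + 1)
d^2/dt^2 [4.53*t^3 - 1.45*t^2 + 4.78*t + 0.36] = 27.18*t - 2.9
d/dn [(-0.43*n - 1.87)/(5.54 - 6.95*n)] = (85.197998 - 106.881965*n)/(6.95*n - 5.54)^3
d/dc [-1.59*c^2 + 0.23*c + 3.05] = 0.23 - 3.18*c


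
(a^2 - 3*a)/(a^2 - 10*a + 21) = a/(a - 7)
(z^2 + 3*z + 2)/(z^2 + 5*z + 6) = (z + 1)/(z + 3)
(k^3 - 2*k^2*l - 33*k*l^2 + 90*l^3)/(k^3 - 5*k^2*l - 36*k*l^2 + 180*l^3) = (k - 3*l)/(k - 6*l)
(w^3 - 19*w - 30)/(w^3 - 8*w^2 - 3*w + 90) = (w + 2)/(w - 6)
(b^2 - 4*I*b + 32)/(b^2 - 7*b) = (b^2 - 4*I*b + 32)/(b*(b - 7))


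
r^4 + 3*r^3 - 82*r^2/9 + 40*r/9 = r*(r - 4/3)*(r - 2/3)*(r + 5)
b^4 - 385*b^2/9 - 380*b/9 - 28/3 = (b - 7)*(b + 1/3)*(b + 2/3)*(b + 6)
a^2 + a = a*(a + 1)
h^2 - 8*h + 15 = (h - 5)*(h - 3)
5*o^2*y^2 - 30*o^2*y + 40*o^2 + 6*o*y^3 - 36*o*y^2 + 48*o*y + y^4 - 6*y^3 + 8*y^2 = (o + y)*(5*o + y)*(y - 4)*(y - 2)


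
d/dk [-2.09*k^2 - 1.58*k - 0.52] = -4.18*k - 1.58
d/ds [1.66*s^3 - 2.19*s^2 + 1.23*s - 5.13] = 4.98*s^2 - 4.38*s + 1.23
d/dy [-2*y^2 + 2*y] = 2 - 4*y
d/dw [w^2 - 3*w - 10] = 2*w - 3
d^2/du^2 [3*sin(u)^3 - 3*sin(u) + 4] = -27*sin(u)^3 + 21*sin(u)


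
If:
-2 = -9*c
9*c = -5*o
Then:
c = 2/9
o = -2/5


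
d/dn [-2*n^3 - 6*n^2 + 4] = 6*n*(-n - 2)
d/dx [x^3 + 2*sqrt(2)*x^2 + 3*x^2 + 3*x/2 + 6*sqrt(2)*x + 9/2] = 3*x^2 + 4*sqrt(2)*x + 6*x + 3/2 + 6*sqrt(2)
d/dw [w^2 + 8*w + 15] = 2*w + 8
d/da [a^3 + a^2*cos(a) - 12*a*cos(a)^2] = -a^2*sin(a) + 3*a^2 + 12*a*sin(2*a) + 2*a*cos(a) - 12*cos(a)^2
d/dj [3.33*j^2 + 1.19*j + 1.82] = 6.66*j + 1.19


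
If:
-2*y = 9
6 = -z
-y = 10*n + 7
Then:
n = -1/4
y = -9/2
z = -6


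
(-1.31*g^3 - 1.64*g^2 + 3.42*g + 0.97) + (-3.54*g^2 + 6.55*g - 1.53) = -1.31*g^3 - 5.18*g^2 + 9.97*g - 0.56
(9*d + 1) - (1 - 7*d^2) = 7*d^2 + 9*d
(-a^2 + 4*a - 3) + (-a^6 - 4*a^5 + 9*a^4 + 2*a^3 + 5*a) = -a^6 - 4*a^5 + 9*a^4 + 2*a^3 - a^2 + 9*a - 3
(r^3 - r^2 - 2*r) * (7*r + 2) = 7*r^4 - 5*r^3 - 16*r^2 - 4*r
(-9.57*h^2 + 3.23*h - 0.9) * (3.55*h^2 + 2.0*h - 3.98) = -33.9735*h^4 - 7.6735*h^3 + 41.3536*h^2 - 14.6554*h + 3.582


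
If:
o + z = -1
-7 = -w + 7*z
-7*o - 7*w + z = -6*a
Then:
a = 41*z/6 + 7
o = -z - 1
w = 7*z + 7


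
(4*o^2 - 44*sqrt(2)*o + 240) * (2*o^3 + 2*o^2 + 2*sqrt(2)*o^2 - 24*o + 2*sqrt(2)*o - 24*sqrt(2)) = 8*o^5 - 80*sqrt(2)*o^4 + 8*o^4 - 80*sqrt(2)*o^3 + 208*o^3 + 304*o^2 + 1440*sqrt(2)*o^2 - 3648*o + 480*sqrt(2)*o - 5760*sqrt(2)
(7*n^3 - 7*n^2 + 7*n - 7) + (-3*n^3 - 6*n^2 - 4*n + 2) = 4*n^3 - 13*n^2 + 3*n - 5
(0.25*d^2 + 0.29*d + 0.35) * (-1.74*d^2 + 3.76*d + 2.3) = -0.435*d^4 + 0.4354*d^3 + 1.0564*d^2 + 1.983*d + 0.805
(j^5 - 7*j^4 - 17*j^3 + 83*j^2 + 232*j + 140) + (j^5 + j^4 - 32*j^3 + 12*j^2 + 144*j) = 2*j^5 - 6*j^4 - 49*j^3 + 95*j^2 + 376*j + 140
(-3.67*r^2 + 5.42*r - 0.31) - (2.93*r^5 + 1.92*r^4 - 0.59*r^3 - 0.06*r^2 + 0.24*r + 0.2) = -2.93*r^5 - 1.92*r^4 + 0.59*r^3 - 3.61*r^2 + 5.18*r - 0.51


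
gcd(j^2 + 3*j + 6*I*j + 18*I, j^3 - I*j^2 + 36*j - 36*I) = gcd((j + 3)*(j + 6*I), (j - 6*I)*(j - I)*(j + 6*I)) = j + 6*I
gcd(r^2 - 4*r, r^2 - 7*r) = r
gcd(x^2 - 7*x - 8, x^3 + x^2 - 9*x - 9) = x + 1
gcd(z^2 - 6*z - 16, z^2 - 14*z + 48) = z - 8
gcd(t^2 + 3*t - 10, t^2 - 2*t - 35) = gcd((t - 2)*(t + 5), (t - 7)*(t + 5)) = t + 5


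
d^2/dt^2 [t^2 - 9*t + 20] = 2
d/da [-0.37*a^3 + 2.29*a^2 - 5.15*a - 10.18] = -1.11*a^2 + 4.58*a - 5.15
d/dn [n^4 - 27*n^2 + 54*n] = 4*n^3 - 54*n + 54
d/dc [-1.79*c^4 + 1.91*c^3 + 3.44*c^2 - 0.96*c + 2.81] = -7.16*c^3 + 5.73*c^2 + 6.88*c - 0.96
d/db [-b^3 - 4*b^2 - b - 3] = -3*b^2 - 8*b - 1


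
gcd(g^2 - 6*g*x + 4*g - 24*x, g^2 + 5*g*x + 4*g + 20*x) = g + 4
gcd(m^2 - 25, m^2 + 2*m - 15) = m + 5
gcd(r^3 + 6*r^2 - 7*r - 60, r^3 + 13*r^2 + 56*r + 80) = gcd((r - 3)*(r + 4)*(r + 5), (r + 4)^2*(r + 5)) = r^2 + 9*r + 20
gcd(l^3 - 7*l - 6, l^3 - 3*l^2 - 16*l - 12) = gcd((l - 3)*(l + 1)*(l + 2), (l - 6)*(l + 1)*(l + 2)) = l^2 + 3*l + 2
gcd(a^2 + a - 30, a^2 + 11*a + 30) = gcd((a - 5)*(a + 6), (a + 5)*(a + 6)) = a + 6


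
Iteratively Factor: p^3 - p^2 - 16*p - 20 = (p + 2)*(p^2 - 3*p - 10) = (p - 5)*(p + 2)*(p + 2)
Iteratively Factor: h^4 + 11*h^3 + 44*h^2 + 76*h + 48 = (h + 4)*(h^3 + 7*h^2 + 16*h + 12) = (h + 2)*(h + 4)*(h^2 + 5*h + 6) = (h + 2)^2*(h + 4)*(h + 3)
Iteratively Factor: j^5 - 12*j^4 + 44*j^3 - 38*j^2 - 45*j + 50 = (j - 1)*(j^4 - 11*j^3 + 33*j^2 - 5*j - 50) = (j - 2)*(j - 1)*(j^3 - 9*j^2 + 15*j + 25) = (j - 5)*(j - 2)*(j - 1)*(j^2 - 4*j - 5) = (j - 5)^2*(j - 2)*(j - 1)*(j + 1)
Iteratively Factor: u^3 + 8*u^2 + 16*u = (u + 4)*(u^2 + 4*u) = u*(u + 4)*(u + 4)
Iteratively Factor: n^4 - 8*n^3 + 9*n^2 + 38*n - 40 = (n - 1)*(n^3 - 7*n^2 + 2*n + 40) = (n - 1)*(n + 2)*(n^2 - 9*n + 20) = (n - 5)*(n - 1)*(n + 2)*(n - 4)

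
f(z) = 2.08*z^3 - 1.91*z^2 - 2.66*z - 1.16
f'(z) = 6.24*z^2 - 3.82*z - 2.66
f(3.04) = 31.54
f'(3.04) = 43.39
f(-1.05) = -2.88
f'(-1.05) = 8.23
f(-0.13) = -0.85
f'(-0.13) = -2.06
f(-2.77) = -52.66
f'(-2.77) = 55.80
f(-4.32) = -193.01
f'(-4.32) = 130.30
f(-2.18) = -25.99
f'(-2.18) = 35.32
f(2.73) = 19.66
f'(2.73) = 33.42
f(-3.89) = -142.15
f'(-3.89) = 106.62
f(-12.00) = -3838.52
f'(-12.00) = 941.74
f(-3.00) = -66.53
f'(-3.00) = 64.96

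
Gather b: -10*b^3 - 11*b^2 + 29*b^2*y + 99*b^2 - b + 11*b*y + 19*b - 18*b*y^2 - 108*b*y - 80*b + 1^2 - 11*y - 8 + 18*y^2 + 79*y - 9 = -10*b^3 + b^2*(29*y + 88) + b*(-18*y^2 - 97*y - 62) + 18*y^2 + 68*y - 16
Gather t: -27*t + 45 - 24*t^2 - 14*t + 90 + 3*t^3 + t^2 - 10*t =3*t^3 - 23*t^2 - 51*t + 135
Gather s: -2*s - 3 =-2*s - 3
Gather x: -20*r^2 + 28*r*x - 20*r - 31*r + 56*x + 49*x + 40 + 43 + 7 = -20*r^2 - 51*r + x*(28*r + 105) + 90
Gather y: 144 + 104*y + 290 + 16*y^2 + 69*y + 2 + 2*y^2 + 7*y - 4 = 18*y^2 + 180*y + 432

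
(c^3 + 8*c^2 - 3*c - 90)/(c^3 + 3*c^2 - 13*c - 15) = (c + 6)/(c + 1)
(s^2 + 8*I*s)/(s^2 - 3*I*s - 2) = s*(s + 8*I)/(s^2 - 3*I*s - 2)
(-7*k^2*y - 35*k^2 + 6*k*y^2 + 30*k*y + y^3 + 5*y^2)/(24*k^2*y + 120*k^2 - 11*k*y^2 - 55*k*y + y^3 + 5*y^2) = (-7*k^2 + 6*k*y + y^2)/(24*k^2 - 11*k*y + y^2)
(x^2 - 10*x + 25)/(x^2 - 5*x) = (x - 5)/x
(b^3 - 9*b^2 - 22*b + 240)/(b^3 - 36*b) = (b^2 - 3*b - 40)/(b*(b + 6))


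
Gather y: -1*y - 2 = -y - 2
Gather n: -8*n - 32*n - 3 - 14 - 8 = -40*n - 25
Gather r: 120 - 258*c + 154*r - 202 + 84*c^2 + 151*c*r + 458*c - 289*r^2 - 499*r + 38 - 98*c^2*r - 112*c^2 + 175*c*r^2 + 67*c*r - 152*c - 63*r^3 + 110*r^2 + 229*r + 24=-28*c^2 + 48*c - 63*r^3 + r^2*(175*c - 179) + r*(-98*c^2 + 218*c - 116) - 20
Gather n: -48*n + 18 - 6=12 - 48*n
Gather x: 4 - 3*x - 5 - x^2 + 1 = -x^2 - 3*x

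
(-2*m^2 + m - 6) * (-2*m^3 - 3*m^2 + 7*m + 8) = 4*m^5 + 4*m^4 - 5*m^3 + 9*m^2 - 34*m - 48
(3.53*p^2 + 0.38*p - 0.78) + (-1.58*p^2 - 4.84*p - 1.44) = 1.95*p^2 - 4.46*p - 2.22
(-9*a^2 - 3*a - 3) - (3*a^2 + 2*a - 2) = -12*a^2 - 5*a - 1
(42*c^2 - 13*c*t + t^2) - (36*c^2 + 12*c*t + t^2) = 6*c^2 - 25*c*t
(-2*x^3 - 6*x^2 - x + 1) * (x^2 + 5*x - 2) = -2*x^5 - 16*x^4 - 27*x^3 + 8*x^2 + 7*x - 2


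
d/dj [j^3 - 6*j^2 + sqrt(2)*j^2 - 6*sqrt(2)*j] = 3*j^2 - 12*j + 2*sqrt(2)*j - 6*sqrt(2)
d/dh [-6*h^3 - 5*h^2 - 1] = 2*h*(-9*h - 5)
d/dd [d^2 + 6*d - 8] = 2*d + 6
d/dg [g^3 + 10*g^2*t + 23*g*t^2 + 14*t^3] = 3*g^2 + 20*g*t + 23*t^2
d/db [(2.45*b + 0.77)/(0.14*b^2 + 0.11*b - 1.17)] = (0.343*b^2 + 0.2695*b - (0.28*b + 0.11)*(2.45*b + 0.77) - 2.8665)/(0.14*b^2 + 0.11*b - 1.17)^2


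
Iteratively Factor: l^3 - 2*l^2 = (l)*(l^2 - 2*l) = l^2*(l - 2)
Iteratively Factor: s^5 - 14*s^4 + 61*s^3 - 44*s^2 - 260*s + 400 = (s - 2)*(s^4 - 12*s^3 + 37*s^2 + 30*s - 200) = (s - 5)*(s - 2)*(s^3 - 7*s^2 + 2*s + 40) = (s - 5)*(s - 4)*(s - 2)*(s^2 - 3*s - 10) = (s - 5)*(s - 4)*(s - 2)*(s + 2)*(s - 5)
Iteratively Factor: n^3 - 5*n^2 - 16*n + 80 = (n + 4)*(n^2 - 9*n + 20) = (n - 4)*(n + 4)*(n - 5)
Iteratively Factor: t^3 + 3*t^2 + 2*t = (t)*(t^2 + 3*t + 2) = t*(t + 1)*(t + 2)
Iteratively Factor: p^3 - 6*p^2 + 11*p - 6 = (p - 3)*(p^2 - 3*p + 2) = (p - 3)*(p - 2)*(p - 1)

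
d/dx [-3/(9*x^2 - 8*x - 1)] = 6*(9*x - 4)/(-9*x^2 + 8*x + 1)^2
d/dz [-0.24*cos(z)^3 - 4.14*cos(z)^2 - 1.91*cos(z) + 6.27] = (0.72*cos(z)^2 + 8.28*cos(z) + 1.91)*sin(z)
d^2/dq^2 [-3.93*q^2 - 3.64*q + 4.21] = -7.86000000000000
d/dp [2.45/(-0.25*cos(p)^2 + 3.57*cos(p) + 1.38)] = (8.7465 - 1.225*cos(p))*sin(p)/(-0.25*cos(p)^2 + 3.57*cos(p) + 1.38)^2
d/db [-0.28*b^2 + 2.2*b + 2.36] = 2.2 - 0.56*b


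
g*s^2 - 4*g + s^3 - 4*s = (g + s)*(s - 2)*(s + 2)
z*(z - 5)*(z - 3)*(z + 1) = z^4 - 7*z^3 + 7*z^2 + 15*z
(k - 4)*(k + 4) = k^2 - 16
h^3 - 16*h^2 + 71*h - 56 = (h - 8)*(h - 7)*(h - 1)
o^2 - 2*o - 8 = (o - 4)*(o + 2)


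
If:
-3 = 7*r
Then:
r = -3/7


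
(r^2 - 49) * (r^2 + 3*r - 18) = r^4 + 3*r^3 - 67*r^2 - 147*r + 882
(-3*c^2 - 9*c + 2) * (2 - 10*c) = 30*c^3 + 84*c^2 - 38*c + 4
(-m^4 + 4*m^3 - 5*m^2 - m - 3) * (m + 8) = -m^5 - 4*m^4 + 27*m^3 - 41*m^2 - 11*m - 24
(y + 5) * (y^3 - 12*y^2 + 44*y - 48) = y^4 - 7*y^3 - 16*y^2 + 172*y - 240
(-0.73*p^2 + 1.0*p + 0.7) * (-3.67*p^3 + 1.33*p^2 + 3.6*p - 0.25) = 2.6791*p^5 - 4.6409*p^4 - 3.867*p^3 + 4.7135*p^2 + 2.27*p - 0.175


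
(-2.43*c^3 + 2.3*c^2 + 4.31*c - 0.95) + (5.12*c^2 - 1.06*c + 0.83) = -2.43*c^3 + 7.42*c^2 + 3.25*c - 0.12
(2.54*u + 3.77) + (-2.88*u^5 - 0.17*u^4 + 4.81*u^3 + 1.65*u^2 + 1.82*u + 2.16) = -2.88*u^5 - 0.17*u^4 + 4.81*u^3 + 1.65*u^2 + 4.36*u + 5.93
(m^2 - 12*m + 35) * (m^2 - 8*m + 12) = m^4 - 20*m^3 + 143*m^2 - 424*m + 420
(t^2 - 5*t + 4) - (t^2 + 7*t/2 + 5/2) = 3/2 - 17*t/2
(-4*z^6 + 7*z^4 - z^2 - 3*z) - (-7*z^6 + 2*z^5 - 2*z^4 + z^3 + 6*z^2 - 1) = 3*z^6 - 2*z^5 + 9*z^4 - z^3 - 7*z^2 - 3*z + 1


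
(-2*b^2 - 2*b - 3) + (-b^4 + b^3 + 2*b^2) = -b^4 + b^3 - 2*b - 3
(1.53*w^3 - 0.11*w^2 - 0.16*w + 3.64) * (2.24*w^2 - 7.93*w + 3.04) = 3.4272*w^5 - 12.3793*w^4 + 5.1651*w^3 + 9.088*w^2 - 29.3516*w + 11.0656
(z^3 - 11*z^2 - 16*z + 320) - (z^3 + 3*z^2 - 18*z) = -14*z^2 + 2*z + 320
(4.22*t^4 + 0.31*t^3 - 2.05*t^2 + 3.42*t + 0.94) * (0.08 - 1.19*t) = -5.0218*t^5 - 0.0313*t^4 + 2.4643*t^3 - 4.2338*t^2 - 0.845*t + 0.0752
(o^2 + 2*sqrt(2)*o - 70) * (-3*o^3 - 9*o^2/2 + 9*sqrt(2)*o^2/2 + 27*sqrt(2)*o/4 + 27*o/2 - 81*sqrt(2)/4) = -3*o^5 - 9*o^4/2 - 3*sqrt(2)*o^4/2 - 9*sqrt(2)*o^3/4 + 483*o^3/2 - 1233*sqrt(2)*o^2/4 + 342*o^2 - 1026*o - 945*sqrt(2)*o/2 + 2835*sqrt(2)/2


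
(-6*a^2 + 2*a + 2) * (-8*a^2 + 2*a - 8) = 48*a^4 - 28*a^3 + 36*a^2 - 12*a - 16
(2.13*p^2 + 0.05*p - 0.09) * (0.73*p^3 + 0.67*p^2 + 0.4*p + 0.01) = 1.5549*p^5 + 1.4636*p^4 + 0.8198*p^3 - 0.019*p^2 - 0.0355*p - 0.0009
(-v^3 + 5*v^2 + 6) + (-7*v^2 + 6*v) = -v^3 - 2*v^2 + 6*v + 6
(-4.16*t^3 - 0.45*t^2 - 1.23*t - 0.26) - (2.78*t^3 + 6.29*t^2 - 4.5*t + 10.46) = -6.94*t^3 - 6.74*t^2 + 3.27*t - 10.72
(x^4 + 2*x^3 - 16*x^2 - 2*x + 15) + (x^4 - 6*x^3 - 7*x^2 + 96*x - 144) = 2*x^4 - 4*x^3 - 23*x^2 + 94*x - 129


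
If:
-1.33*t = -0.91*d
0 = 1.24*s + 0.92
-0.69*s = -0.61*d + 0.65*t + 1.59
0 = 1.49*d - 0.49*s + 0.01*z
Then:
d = 6.52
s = -0.74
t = 4.46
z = -1008.33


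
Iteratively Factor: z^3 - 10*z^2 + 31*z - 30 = (z - 2)*(z^2 - 8*z + 15) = (z - 5)*(z - 2)*(z - 3)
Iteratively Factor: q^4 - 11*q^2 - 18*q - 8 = (q + 2)*(q^3 - 2*q^2 - 7*q - 4) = (q - 4)*(q + 2)*(q^2 + 2*q + 1) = (q - 4)*(q + 1)*(q + 2)*(q + 1)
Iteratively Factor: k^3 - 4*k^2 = (k)*(k^2 - 4*k) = k^2*(k - 4)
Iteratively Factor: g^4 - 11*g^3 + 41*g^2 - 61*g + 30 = (g - 5)*(g^3 - 6*g^2 + 11*g - 6) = (g - 5)*(g - 1)*(g^2 - 5*g + 6) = (g - 5)*(g - 2)*(g - 1)*(g - 3)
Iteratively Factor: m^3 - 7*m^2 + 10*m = (m - 5)*(m^2 - 2*m) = (m - 5)*(m - 2)*(m)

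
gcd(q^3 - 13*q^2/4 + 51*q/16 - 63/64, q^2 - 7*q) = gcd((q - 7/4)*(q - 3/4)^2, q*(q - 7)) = 1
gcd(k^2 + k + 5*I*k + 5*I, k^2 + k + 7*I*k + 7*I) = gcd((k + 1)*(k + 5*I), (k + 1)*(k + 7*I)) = k + 1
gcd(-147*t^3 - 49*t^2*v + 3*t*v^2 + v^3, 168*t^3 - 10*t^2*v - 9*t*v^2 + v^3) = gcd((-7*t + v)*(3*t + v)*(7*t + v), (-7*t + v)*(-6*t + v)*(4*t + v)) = 7*t - v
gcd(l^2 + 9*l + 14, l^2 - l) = 1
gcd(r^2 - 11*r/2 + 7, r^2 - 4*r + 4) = r - 2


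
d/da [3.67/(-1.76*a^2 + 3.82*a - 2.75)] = (12.9184*a - 14.0194)/(1.76*a^2 - 3.82*a + 2.75)^2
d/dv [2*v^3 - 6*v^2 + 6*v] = 6*v^2 - 12*v + 6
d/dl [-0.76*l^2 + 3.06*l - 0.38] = 3.06 - 1.52*l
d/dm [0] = 0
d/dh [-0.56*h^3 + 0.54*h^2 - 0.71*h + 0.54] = -1.68*h^2 + 1.08*h - 0.71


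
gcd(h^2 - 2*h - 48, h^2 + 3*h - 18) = h + 6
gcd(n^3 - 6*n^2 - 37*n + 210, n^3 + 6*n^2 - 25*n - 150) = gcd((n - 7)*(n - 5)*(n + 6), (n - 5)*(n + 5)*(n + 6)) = n^2 + n - 30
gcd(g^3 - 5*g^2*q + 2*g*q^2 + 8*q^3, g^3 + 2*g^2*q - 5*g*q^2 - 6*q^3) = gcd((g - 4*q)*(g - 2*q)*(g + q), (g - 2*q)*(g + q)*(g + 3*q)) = -g^2 + g*q + 2*q^2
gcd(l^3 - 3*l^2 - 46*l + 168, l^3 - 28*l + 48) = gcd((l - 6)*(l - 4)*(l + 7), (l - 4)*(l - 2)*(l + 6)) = l - 4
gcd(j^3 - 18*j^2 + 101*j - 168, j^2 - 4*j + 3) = j - 3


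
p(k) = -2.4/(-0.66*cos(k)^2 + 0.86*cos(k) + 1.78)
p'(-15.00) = 5.23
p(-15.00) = -3.22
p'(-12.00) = 0.08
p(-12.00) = -1.18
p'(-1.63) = 0.75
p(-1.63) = -1.39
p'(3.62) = 9.11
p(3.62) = -4.83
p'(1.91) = -1.46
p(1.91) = -1.69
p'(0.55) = 0.08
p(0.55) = -1.18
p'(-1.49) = 0.53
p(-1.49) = -1.30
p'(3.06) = -5.96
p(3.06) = -8.98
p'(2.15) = -2.57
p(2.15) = -2.16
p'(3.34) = 11.14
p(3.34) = -7.93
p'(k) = -2.4*(-1.32*sin(k)*cos(k) + 0.86*sin(k))/(-0.66*cos(k)^2 + 0.86*cos(k) + 1.78)^2 = (3.168*cos(k) - 2.064)*sin(k)/(-0.66*cos(k)^2 + 0.86*cos(k) + 1.78)^2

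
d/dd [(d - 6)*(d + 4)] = 2*d - 2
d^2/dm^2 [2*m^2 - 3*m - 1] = 4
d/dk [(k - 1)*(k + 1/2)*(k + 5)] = 3*k^2 + 9*k - 3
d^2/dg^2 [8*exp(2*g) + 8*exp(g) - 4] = (32*exp(g) + 8)*exp(g)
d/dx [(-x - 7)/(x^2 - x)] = (x^2 + 14*x - 7)/(x^2*(x^2 - 2*x + 1))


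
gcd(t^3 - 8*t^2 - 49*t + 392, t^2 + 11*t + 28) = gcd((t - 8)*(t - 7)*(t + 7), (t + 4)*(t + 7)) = t + 7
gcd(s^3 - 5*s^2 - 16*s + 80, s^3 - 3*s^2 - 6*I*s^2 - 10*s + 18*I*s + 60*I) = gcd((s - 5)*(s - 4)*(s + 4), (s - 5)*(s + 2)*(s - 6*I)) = s - 5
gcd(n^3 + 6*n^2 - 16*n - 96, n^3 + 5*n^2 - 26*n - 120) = n^2 + 10*n + 24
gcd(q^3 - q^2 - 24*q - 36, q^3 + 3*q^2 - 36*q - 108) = q^2 - 3*q - 18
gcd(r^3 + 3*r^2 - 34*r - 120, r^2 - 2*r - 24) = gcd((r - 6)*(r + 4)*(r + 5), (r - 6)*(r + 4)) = r^2 - 2*r - 24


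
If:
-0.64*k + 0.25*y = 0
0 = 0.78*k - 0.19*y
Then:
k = 0.00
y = 0.00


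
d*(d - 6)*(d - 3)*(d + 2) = d^4 - 7*d^3 + 36*d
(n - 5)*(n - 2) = n^2 - 7*n + 10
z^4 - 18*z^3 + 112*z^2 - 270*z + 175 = (z - 7)*(z - 5)^2*(z - 1)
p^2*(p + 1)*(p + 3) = p^4 + 4*p^3 + 3*p^2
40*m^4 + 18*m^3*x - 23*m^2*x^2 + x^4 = (-4*m + x)*(-2*m + x)*(m + x)*(5*m + x)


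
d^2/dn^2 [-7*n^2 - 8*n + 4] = -14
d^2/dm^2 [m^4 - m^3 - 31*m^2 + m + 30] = 12*m^2 - 6*m - 62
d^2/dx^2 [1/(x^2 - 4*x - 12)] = 2*(x^2 - 4*x - 4*(x - 2)^2 - 12)/(-x^2 + 4*x + 12)^3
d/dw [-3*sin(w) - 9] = -3*cos(w)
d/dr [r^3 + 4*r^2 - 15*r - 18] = 3*r^2 + 8*r - 15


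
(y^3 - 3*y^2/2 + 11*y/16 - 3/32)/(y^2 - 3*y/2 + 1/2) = (y^2 - y + 3/16)/(y - 1)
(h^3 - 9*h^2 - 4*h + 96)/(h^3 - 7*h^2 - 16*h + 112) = (h^2 - 5*h - 24)/(h^2 - 3*h - 28)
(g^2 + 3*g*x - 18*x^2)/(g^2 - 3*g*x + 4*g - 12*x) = (g + 6*x)/(g + 4)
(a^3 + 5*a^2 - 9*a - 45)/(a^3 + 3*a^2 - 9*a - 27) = (a + 5)/(a + 3)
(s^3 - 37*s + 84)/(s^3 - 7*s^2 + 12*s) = (s + 7)/s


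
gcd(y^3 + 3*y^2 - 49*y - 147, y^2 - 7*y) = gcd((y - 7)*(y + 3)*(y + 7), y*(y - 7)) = y - 7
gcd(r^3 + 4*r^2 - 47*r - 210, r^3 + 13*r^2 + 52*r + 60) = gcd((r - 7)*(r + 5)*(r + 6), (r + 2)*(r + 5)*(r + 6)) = r^2 + 11*r + 30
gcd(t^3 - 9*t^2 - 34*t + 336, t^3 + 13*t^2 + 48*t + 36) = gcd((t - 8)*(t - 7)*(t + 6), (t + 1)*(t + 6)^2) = t + 6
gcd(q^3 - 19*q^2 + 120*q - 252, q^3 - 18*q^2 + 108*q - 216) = q^2 - 12*q + 36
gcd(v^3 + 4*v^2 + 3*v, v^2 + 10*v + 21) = v + 3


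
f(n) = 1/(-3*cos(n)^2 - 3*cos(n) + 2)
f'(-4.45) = -0.21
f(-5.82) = -0.32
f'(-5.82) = -0.39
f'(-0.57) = 0.62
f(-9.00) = 0.45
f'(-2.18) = -0.05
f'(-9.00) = -0.20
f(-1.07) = -7.58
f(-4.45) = 0.39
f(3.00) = 0.49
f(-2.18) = 0.37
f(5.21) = -8.66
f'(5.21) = 386.21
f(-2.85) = 0.47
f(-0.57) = -0.38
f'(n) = (-6*sin(n)*cos(n) - 3*sin(n))/(-3*cos(n)^2 - 3*cos(n) + 2)^2 = -3*(2*cos(n) + 1)*sin(n)/(3*cos(n)^2 + 3*cos(n) - 2)^2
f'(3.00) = 0.10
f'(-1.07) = 296.37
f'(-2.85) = -0.18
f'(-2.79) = -0.19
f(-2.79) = 0.46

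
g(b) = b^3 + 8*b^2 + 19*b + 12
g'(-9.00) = 118.00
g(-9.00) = -240.00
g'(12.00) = 643.00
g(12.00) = 3120.00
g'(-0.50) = 11.75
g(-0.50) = 4.38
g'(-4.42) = 6.89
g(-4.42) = -2.04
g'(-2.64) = -2.33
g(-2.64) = -0.80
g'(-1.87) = -0.43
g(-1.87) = -2.09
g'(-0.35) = 13.77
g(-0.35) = 6.29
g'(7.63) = 315.73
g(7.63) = 1066.90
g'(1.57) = 51.51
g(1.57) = 65.42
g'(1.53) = 50.50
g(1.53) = 63.38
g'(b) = 3*b^2 + 16*b + 19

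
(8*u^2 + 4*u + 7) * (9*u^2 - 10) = 72*u^4 + 36*u^3 - 17*u^2 - 40*u - 70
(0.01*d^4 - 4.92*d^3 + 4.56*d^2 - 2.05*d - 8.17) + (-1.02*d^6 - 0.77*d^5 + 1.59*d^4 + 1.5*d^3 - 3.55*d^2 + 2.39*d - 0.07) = -1.02*d^6 - 0.77*d^5 + 1.6*d^4 - 3.42*d^3 + 1.01*d^2 + 0.34*d - 8.24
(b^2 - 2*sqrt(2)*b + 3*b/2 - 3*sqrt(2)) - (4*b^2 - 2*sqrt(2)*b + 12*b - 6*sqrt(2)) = -3*b^2 - 21*b/2 + 3*sqrt(2)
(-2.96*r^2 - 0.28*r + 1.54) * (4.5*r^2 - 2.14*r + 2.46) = -13.32*r^4 + 5.0744*r^3 + 0.247599999999999*r^2 - 3.9844*r + 3.7884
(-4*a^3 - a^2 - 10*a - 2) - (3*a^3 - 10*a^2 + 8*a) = -7*a^3 + 9*a^2 - 18*a - 2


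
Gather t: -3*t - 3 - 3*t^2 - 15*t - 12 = -3*t^2 - 18*t - 15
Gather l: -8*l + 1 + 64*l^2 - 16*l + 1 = 64*l^2 - 24*l + 2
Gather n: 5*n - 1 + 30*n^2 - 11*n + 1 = 30*n^2 - 6*n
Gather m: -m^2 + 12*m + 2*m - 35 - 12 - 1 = -m^2 + 14*m - 48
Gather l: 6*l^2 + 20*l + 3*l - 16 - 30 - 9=6*l^2 + 23*l - 55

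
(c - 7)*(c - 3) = c^2 - 10*c + 21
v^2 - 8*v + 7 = (v - 7)*(v - 1)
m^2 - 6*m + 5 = (m - 5)*(m - 1)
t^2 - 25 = (t - 5)*(t + 5)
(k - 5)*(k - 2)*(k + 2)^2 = k^4 - 3*k^3 - 14*k^2 + 12*k + 40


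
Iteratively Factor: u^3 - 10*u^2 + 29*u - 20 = (u - 4)*(u^2 - 6*u + 5) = (u - 4)*(u - 1)*(u - 5)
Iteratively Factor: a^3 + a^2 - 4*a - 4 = (a + 1)*(a^2 - 4) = (a - 2)*(a + 1)*(a + 2)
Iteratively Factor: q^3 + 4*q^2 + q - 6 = (q - 1)*(q^2 + 5*q + 6) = (q - 1)*(q + 3)*(q + 2)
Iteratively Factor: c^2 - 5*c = (c - 5)*(c)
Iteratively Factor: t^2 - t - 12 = (t - 4)*(t + 3)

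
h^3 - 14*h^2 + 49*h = h*(h - 7)^2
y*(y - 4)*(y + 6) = y^3 + 2*y^2 - 24*y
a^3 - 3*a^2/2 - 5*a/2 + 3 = (a - 2)*(a - 1)*(a + 3/2)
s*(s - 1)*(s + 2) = s^3 + s^2 - 2*s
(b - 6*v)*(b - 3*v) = b^2 - 9*b*v + 18*v^2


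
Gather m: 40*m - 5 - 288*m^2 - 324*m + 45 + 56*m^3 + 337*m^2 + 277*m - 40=56*m^3 + 49*m^2 - 7*m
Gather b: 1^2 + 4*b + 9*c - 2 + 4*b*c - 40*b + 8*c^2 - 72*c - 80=b*(4*c - 36) + 8*c^2 - 63*c - 81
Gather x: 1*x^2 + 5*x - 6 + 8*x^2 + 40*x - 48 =9*x^2 + 45*x - 54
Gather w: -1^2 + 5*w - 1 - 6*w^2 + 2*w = -6*w^2 + 7*w - 2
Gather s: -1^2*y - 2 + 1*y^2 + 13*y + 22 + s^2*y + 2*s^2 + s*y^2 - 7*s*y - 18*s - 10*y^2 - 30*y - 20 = s^2*(y + 2) + s*(y^2 - 7*y - 18) - 9*y^2 - 18*y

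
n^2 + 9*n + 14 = (n + 2)*(n + 7)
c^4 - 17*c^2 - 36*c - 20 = (c - 5)*(c + 1)*(c + 2)^2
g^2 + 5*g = g*(g + 5)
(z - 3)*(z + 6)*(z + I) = z^3 + 3*z^2 + I*z^2 - 18*z + 3*I*z - 18*I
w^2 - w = w*(w - 1)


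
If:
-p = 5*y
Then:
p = -5*y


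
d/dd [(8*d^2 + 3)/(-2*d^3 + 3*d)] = (16*d^4 + 42*d^2 - 9)/(d^2*(4*d^4 - 12*d^2 + 9))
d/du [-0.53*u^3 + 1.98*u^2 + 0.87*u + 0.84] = -1.59*u^2 + 3.96*u + 0.87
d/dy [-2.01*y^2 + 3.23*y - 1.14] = 3.23 - 4.02*y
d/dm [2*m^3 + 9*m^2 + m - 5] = 6*m^2 + 18*m + 1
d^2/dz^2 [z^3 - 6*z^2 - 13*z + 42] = 6*z - 12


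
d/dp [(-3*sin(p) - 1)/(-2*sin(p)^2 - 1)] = (-4*sin(p) + 3*cos(2*p))*cos(p)/(2 - cos(2*p))^2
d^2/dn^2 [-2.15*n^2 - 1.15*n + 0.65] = -4.30000000000000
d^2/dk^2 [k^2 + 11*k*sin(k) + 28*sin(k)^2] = -11*k*sin(k) - 112*sin(k)^2 + 22*cos(k) + 58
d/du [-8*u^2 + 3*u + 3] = 3 - 16*u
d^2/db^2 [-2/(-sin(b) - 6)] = 2*(6*sin(b) + cos(b)^2 + 1)/(sin(b) + 6)^3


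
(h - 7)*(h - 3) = h^2 - 10*h + 21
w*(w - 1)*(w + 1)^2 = w^4 + w^3 - w^2 - w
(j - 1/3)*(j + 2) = j^2 + 5*j/3 - 2/3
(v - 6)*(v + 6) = v^2 - 36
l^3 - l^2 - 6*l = l*(l - 3)*(l + 2)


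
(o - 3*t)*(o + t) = o^2 - 2*o*t - 3*t^2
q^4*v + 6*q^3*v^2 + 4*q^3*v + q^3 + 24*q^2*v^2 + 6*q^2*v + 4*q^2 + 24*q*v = q*(q + 4)*(q + 6*v)*(q*v + 1)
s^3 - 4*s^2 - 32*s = s*(s - 8)*(s + 4)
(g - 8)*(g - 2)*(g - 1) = g^3 - 11*g^2 + 26*g - 16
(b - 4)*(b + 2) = b^2 - 2*b - 8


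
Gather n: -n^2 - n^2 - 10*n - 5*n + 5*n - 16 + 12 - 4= -2*n^2 - 10*n - 8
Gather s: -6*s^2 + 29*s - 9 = -6*s^2 + 29*s - 9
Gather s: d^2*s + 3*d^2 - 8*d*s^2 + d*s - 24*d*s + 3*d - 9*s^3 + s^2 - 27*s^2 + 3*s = 3*d^2 + 3*d - 9*s^3 + s^2*(-8*d - 26) + s*(d^2 - 23*d + 3)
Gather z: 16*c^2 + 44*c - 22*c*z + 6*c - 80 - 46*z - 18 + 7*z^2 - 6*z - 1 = 16*c^2 + 50*c + 7*z^2 + z*(-22*c - 52) - 99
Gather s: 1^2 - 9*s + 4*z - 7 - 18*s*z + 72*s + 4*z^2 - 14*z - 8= s*(63 - 18*z) + 4*z^2 - 10*z - 14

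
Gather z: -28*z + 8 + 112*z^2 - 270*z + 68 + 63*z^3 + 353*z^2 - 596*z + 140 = 63*z^3 + 465*z^2 - 894*z + 216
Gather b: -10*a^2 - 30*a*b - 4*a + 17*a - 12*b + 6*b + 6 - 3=-10*a^2 + 13*a + b*(-30*a - 6) + 3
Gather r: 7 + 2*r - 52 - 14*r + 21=-12*r - 24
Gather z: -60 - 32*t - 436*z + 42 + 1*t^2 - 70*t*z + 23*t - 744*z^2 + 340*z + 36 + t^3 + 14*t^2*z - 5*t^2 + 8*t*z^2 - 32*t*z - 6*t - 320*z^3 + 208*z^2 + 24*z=t^3 - 4*t^2 - 15*t - 320*z^3 + z^2*(8*t - 536) + z*(14*t^2 - 102*t - 72) + 18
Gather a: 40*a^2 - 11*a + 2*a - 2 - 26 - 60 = 40*a^2 - 9*a - 88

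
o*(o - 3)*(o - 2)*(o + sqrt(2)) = o^4 - 5*o^3 + sqrt(2)*o^3 - 5*sqrt(2)*o^2 + 6*o^2 + 6*sqrt(2)*o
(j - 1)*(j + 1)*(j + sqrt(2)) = j^3 + sqrt(2)*j^2 - j - sqrt(2)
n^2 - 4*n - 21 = (n - 7)*(n + 3)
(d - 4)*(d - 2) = d^2 - 6*d + 8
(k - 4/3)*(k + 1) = k^2 - k/3 - 4/3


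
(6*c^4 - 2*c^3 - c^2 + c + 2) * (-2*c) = -12*c^5 + 4*c^4 + 2*c^3 - 2*c^2 - 4*c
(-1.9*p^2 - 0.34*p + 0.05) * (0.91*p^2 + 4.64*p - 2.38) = -1.729*p^4 - 9.1254*p^3 + 2.9899*p^2 + 1.0412*p - 0.119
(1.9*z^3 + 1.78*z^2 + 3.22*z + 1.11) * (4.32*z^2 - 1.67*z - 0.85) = 8.208*z^5 + 4.5166*z^4 + 9.3228*z^3 - 2.0952*z^2 - 4.5907*z - 0.9435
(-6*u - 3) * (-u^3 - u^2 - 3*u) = 6*u^4 + 9*u^3 + 21*u^2 + 9*u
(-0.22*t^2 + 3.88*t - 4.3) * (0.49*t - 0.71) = -0.1078*t^3 + 2.0574*t^2 - 4.8618*t + 3.053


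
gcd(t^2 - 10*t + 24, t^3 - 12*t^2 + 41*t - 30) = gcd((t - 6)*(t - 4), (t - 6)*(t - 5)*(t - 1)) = t - 6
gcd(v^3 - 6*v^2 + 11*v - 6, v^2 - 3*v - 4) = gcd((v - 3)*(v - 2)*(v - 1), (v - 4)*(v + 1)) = 1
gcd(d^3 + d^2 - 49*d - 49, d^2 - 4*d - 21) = d - 7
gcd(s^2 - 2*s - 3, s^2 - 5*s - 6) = s + 1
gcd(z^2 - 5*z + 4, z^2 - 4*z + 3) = z - 1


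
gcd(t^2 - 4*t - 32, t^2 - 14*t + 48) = t - 8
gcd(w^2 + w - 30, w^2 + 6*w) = w + 6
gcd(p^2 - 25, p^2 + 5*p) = p + 5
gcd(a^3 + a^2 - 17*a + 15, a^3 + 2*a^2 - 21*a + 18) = a^2 - 4*a + 3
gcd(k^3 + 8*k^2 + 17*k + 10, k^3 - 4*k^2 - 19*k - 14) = k^2 + 3*k + 2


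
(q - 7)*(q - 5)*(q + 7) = q^3 - 5*q^2 - 49*q + 245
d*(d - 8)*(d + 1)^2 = d^4 - 6*d^3 - 15*d^2 - 8*d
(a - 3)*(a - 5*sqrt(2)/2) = a^2 - 5*sqrt(2)*a/2 - 3*a + 15*sqrt(2)/2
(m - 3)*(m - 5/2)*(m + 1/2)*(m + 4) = m^4 - m^3 - 61*m^2/4 + 91*m/4 + 15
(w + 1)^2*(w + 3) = w^3 + 5*w^2 + 7*w + 3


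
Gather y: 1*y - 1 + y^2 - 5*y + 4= y^2 - 4*y + 3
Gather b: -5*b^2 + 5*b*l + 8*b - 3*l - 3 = -5*b^2 + b*(5*l + 8) - 3*l - 3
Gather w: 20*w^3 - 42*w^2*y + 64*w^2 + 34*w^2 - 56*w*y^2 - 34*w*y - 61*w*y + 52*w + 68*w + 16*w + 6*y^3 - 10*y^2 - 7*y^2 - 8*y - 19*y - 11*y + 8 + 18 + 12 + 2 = 20*w^3 + w^2*(98 - 42*y) + w*(-56*y^2 - 95*y + 136) + 6*y^3 - 17*y^2 - 38*y + 40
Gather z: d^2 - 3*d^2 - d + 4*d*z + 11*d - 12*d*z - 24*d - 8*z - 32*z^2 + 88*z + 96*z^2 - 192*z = -2*d^2 - 14*d + 64*z^2 + z*(-8*d - 112)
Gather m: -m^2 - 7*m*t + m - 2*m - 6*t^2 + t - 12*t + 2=-m^2 + m*(-7*t - 1) - 6*t^2 - 11*t + 2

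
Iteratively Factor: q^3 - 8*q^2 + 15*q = (q)*(q^2 - 8*q + 15) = q*(q - 3)*(q - 5)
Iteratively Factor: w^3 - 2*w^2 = (w)*(w^2 - 2*w) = w*(w - 2)*(w)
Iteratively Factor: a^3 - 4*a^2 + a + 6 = (a - 2)*(a^2 - 2*a - 3) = (a - 2)*(a + 1)*(a - 3)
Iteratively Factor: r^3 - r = (r - 1)*(r^2 + r) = (r - 1)*(r + 1)*(r)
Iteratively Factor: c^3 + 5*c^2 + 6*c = (c + 3)*(c^2 + 2*c) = c*(c + 3)*(c + 2)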